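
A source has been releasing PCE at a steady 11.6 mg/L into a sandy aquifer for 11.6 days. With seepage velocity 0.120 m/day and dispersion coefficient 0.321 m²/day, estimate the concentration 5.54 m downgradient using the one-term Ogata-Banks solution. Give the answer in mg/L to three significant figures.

For a continuous step input, C/C₀ ≈ ½·erfc((x−vt)/(2√(Dt))).
vt = 0.120 × 11.6 = 1.392 m and 2√(Dt) = 2√(0.321 × 11.6) = 3.859 m.
Argument (x−vt)/(2√(Dt)) = (5.54 − 1.392)/3.859 = 1.075; ½·erfc(1.075) = 0.06422.
C = 11.6 × 0.06422 = 0.745 mg/L.

0.745 mg/L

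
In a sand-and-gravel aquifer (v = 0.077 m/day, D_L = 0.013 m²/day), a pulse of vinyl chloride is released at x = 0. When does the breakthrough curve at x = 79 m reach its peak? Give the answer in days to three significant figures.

1020 days

For the 1D instantaneous-source solution, setting ∂C/∂t = 0 at fixed x gives v²t² + 2Dt − x² = 0, so t = (√(D² + v²x²) − D)/v².
√(D² + v²x²) = √(0.013² + 0.077² × 79²) = 6.083; v² = 0.005929.
t = (6.083 − 0.013)/0.005929 = 1020 days (vs. the pure-advection estimate x/v = 1030 d).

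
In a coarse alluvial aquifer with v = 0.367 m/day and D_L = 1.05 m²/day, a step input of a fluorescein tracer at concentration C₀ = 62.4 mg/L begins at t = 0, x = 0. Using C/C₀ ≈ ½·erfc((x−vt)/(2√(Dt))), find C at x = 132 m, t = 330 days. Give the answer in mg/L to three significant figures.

For a continuous step input, C/C₀ ≈ ½·erfc((x−vt)/(2√(Dt))).
vt = 0.367 × 330 = 121.11 m and 2√(Dt) = 2√(1.05 × 330) = 37.23 m.
Argument (x−vt)/(2√(Dt)) = (132 − 121.11)/37.23 = 0.2925; ½·erfc(0.2925) = 0.3396.
C = 62.4 × 0.3396 = 21.2 mg/L.

21.2 mg/L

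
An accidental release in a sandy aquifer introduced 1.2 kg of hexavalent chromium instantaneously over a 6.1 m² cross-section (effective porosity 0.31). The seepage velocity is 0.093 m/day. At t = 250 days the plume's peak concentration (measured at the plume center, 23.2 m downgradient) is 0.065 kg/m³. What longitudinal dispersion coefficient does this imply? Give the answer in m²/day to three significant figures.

At the plume center C_max = M/(n_e·A·√(4πDt)), so D = M²/(4πt·(n_e·A·C_max)²).
n_e·A·C_max = 0.31 × 6.1 × 0.065 = 0.1229 kg/m.
D = 1.2²/(4π × 250 × 0.1229²) = 0.0303 m²/day.

0.0303 m²/day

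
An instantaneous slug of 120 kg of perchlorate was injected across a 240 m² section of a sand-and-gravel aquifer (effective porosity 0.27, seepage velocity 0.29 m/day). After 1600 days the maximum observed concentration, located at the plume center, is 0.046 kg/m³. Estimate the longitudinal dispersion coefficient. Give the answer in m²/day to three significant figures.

At the plume center C_max = M/(n_e·A·√(4πDt)), so D = M²/(4πt·(n_e·A·C_max)²).
n_e·A·C_max = 0.27 × 240 × 0.046 = 2.981 kg/m.
D = 120²/(4π × 1600 × 2.981²) = 0.0806 m²/day.

0.0806 m²/day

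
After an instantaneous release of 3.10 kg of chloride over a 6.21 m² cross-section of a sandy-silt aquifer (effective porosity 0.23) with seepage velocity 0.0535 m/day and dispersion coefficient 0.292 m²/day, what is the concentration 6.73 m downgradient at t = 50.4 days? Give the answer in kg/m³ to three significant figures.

For an instantaneous plane source, C(x,t) = M/(n_e·A·√(4πDt)) · exp(−(x−vt)²/(4Dt)), with n_e·A the pore (flow) area.
Plume center vt = 0.0535 × 50.4 = 2.6964 m, so the well at 6.73 m is 4.0336 m downgradient of the peak.
√(4πDt) = 13.60 m, giving peak height M/(n_e·A·√(4πDt)) = 3.10/(0.23 × 6.21 × 13.60) = 0.1596 kg/m³.
(x−vt)²/(4Dt) = (4.0336)²/(4 × 0.292 × 50.4) = 0.2764; exp(−0.2764) = 0.7585.
C = 0.1596 × 0.7585 = 0.121 kg/m³.

0.121 kg/m³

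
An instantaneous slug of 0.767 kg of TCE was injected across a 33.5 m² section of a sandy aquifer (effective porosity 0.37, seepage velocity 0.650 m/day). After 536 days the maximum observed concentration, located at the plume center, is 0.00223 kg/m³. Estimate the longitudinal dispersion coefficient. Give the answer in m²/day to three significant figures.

At the plume center C_max = M/(n_e·A·√(4πDt)), so D = M²/(4πt·(n_e·A·C_max)²).
n_e·A·C_max = 0.37 × 33.5 × 0.00223 = 0.02764 kg/m.
D = 0.767²/(4π × 536 × 0.02764²) = 0.114 m²/day.

0.114 m²/day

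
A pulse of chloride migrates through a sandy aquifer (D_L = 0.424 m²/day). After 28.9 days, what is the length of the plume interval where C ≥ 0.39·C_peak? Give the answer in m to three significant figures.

13.6 m

The plume is Gaussian with σ = √(2Dt) = √(2 × 0.424 × 28.9) = 4.950 m.
C/C_peak = exp(−Δx²/(2σ²)) = 0.39 ⇒ Δx = σ·√(−2 ln 0.39) = 4.950 × 1.372 = 6.791 m.
Width = 2Δx = 13.6 m.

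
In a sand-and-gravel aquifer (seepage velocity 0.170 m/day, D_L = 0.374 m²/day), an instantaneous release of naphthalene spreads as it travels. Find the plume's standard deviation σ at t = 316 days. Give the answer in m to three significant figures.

15.4 m

Dispersive spreading gives a Gaussian with σ² = 2Dt; advection only shifts the center.
σ = √(2 × 0.374 × 316) = 15.4 m.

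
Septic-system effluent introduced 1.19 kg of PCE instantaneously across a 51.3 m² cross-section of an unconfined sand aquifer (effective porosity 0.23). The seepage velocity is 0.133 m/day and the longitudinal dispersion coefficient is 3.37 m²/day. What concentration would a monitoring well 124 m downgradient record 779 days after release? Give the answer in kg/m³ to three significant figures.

0.000534 kg/m³

For an instantaneous plane source, C(x,t) = M/(n_e·A·√(4πDt)) · exp(−(x−vt)²/(4Dt)), with n_e·A the pore (flow) area.
Plume center vt = 0.133 × 779 = 103.607 m, so the well at 124 m is 20.393 m downgradient of the peak.
√(4πDt) = 181.6 m, giving peak height M/(n_e·A·√(4πDt)) = 1.19/(0.23 × 51.3 × 181.6) = 0.0005554 kg/m³.
(x−vt)²/(4Dt) = (20.393)²/(4 × 3.37 × 779) = 0.03960; exp(−0.03960) = 0.9612.
C = 0.0005554 × 0.9612 = 0.000534 kg/m³.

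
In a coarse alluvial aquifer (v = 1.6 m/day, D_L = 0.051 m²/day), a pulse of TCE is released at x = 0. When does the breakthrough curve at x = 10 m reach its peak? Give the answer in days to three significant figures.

6.23 days

For the 1D instantaneous-source solution, setting ∂C/∂t = 0 at fixed x gives v²t² + 2Dt − x² = 0, so t = (√(D² + v²x²) − D)/v².
√(D² + v²x²) = √(0.051² + 1.6² × 10²) = 16.00; v² = 2.56.
t = (16.00 − 0.051)/2.56 = 6.23 days (vs. the pure-advection estimate x/v = 6.25 d).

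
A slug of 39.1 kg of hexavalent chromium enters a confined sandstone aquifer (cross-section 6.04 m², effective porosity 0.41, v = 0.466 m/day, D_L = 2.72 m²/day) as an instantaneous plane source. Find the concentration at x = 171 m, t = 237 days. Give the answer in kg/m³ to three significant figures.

For an instantaneous plane source, C(x,t) = M/(n_e·A·√(4πDt)) · exp(−(x−vt)²/(4Dt)), with n_e·A the pore (flow) area.
Plume center vt = 0.466 × 237 = 110.442 m, so the well at 171 m is 60.558 m downgradient of the peak.
√(4πDt) = 90.00 m, giving peak height M/(n_e·A·√(4πDt)) = 39.1/(0.41 × 6.04 × 90.00) = 0.1754 kg/m³.
(x−vt)²/(4Dt) = (60.558)²/(4 × 2.72 × 237) = 1.422; exp(−1.422) = 0.2412.
C = 0.1754 × 0.2412 = 0.0423 kg/m³.

0.0423 kg/m³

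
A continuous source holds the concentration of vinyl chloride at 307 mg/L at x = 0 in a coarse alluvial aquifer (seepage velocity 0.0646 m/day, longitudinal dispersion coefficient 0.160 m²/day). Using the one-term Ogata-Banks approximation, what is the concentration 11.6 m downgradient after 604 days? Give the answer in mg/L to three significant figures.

300 mg/L

For a continuous step input, C/C₀ ≈ ½·erfc((x−vt)/(2√(Dt))).
vt = 0.0646 × 604 = 39.0184 m and 2√(Dt) = 2√(0.160 × 604) = 19.66 m.
Argument (x−vt)/(2√(Dt)) = (11.6 − 39.0184)/19.66 = -1.395; ½·erfc(-1.395) = 0.9757.
C = 307 × 0.9757 = 300 mg/L.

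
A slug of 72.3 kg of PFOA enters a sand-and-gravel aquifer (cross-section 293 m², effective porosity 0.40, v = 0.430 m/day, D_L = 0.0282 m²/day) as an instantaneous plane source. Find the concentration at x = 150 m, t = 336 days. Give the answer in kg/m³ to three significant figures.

0.0253 kg/m³

For an instantaneous plane source, C(x,t) = M/(n_e·A·√(4πDt)) · exp(−(x−vt)²/(4Dt)), with n_e·A the pore (flow) area.
Plume center vt = 0.430 × 336 = 144.48 m, so the well at 150 m is 5.52 m downgradient of the peak.
√(4πDt) = 10.91 m, giving peak height M/(n_e·A·√(4πDt)) = 72.3/(0.40 × 293 × 10.91) = 0.05654 kg/m³.
(x−vt)²/(4Dt) = (5.52)²/(4 × 0.0282 × 336) = 0.8040; exp(−0.8040) = 0.4475.
C = 0.05654 × 0.4475 = 0.0253 kg/m³.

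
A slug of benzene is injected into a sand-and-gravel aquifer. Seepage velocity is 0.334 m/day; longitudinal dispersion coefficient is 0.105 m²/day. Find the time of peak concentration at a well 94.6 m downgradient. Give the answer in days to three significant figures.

282 days

For the 1D instantaneous-source solution, setting ∂C/∂t = 0 at fixed x gives v²t² + 2Dt − x² = 0, so t = (√(D² + v²x²) − D)/v².
√(D² + v²x²) = √(0.105² + 0.334² × 94.6²) = 31.60; v² = 0.111556.
t = (31.60 − 0.105)/0.111556 = 282 days (vs. the pure-advection estimate x/v = 283 d).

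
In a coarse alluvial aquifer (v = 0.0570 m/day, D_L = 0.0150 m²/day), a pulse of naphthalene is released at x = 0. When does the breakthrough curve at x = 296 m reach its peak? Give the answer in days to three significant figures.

For the 1D instantaneous-source solution, setting ∂C/∂t = 0 at fixed x gives v²t² + 2Dt − x² = 0, so t = (√(D² + v²x²) − D)/v².
√(D² + v²x²) = √(0.0150² + 0.0570² × 296²) = 16.87; v² = 0.003249.
t = (16.87 − 0.0150)/0.003249 = 5190 days (vs. the pure-advection estimate x/v = 5190 d).

5190 days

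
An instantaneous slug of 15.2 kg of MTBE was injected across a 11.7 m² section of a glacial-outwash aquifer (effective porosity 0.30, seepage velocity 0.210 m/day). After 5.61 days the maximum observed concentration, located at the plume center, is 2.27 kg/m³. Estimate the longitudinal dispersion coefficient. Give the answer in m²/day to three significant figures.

At the plume center C_max = M/(n_e·A·√(4πDt)), so D = M²/(4πt·(n_e·A·C_max)²).
n_e·A·C_max = 0.30 × 11.7 × 2.27 = 7.968 kg/m.
D = 15.2²/(4π × 5.61 × 7.968²) = 0.0516 m²/day.

0.0516 m²/day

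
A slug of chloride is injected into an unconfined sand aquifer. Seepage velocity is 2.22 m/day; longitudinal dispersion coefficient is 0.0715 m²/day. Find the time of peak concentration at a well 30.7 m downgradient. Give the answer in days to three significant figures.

13.8 days

For the 1D instantaneous-source solution, setting ∂C/∂t = 0 at fixed x gives v²t² + 2Dt − x² = 0, so t = (√(D² + v²x²) − D)/v².
√(D² + v²x²) = √(0.0715² + 2.22² × 30.7²) = 68.15; v² = 4.9284.
t = (68.15 − 0.0715)/4.9284 = 13.8 days (vs. the pure-advection estimate x/v = 13.8 d).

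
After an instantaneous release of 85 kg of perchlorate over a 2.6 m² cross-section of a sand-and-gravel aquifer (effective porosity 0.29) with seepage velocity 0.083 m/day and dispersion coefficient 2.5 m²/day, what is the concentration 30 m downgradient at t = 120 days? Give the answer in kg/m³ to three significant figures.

For an instantaneous plane source, C(x,t) = M/(n_e·A·√(4πDt)) · exp(−(x−vt)²/(4Dt)), with n_e·A the pore (flow) area.
Plume center vt = 0.083 × 120 = 9.96 m, so the well at 30 m is 20.04 m downgradient of the peak.
√(4πDt) = 61.40 m, giving peak height M/(n_e·A·√(4πDt)) = 85/(0.29 × 2.6 × 61.40) = 1.836 kg/m³.
(x−vt)²/(4Dt) = (20.04)²/(4 × 2.5 × 120) = 0.3347; exp(−0.3347) = 0.7156.
C = 1.836 × 0.7156 = 1.31 kg/m³.

1.31 kg/m³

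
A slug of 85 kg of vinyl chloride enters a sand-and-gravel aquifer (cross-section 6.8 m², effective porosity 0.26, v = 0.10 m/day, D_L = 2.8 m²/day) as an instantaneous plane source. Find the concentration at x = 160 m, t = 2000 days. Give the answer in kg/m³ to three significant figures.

0.169 kg/m³

For an instantaneous plane source, C(x,t) = M/(n_e·A·√(4πDt)) · exp(−(x−vt)²/(4Dt)), with n_e·A the pore (flow) area.
Plume center vt = 0.10 × 2000 = 200 m, so the well at 160 m is 40 m upgradient of the peak.
√(4πDt) = 265.3 m, giving peak height M/(n_e·A·√(4πDt)) = 85/(0.26 × 6.8 × 265.3) = 0.1812 kg/m³.
(x−vt)²/(4Dt) = (-40)²/(4 × 2.8 × 2000) = 0.07143; exp(−0.07143) = 0.9311.
C = 0.1812 × 0.9311 = 0.169 kg/m³.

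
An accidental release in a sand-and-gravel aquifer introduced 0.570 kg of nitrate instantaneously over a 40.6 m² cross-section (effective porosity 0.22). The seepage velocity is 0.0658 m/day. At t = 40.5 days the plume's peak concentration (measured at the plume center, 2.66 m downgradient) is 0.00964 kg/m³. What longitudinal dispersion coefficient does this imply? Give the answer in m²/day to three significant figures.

0.0861 m²/day

At the plume center C_max = M/(n_e·A·√(4πDt)), so D = M²/(4πt·(n_e·A·C_max)²).
n_e·A·C_max = 0.22 × 40.6 × 0.00964 = 0.08610 kg/m.
D = 0.570²/(4π × 40.5 × 0.08610²) = 0.0861 m²/day.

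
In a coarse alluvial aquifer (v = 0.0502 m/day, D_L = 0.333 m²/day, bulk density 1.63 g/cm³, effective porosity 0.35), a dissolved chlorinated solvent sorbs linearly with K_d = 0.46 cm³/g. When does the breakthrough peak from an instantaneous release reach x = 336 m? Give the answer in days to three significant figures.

Retardation factor R = 1 + ρ_b·K_d/n = 1 + 1.63 × 0.46/0.35 = 3.142.
Sorption retards both mechanisms: v_R = v/R = 0.01598 m/day, D_R = D/R = 0.1060 m²/day.
Peak time from v_R²t² + 2D_R t − x² = 0: t = (√(D_R² + v_R²x²) − D_R)/v_R².
√(D_R² + v_R²x²) = √(0.1060² + 0.01598² × 336²) = 5.370; v_R² = 0.0002554.
t = (5.370 − 0.1060)/0.0002554 = 20600 days.

20600 days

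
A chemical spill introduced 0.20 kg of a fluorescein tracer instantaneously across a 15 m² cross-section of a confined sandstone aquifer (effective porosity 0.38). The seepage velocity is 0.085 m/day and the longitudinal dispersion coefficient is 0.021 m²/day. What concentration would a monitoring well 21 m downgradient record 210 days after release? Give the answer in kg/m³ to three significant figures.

For an instantaneous plane source, C(x,t) = M/(n_e·A·√(4πDt)) · exp(−(x−vt)²/(4Dt)), with n_e·A the pore (flow) area.
Plume center vt = 0.085 × 210 = 17.85 m, so the well at 21 m is 3.15 m downgradient of the peak.
√(4πDt) = 7.444 m, giving peak height M/(n_e·A·√(4πDt)) = 0.20/(0.38 × 15 × 7.444) = 0.004714 kg/m³.
(x−vt)²/(4Dt) = (3.15)²/(4 × 0.021 × 210) = 0.5625; exp(−0.5625) = 0.5698.
C = 0.004714 × 0.5698 = 0.00269 kg/m³.

0.00269 kg/m³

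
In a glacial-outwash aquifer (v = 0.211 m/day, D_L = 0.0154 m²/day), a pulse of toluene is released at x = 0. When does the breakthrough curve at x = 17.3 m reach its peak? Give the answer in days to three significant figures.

81.6 days

For the 1D instantaneous-source solution, setting ∂C/∂t = 0 at fixed x gives v²t² + 2Dt − x² = 0, so t = (√(D² + v²x²) − D)/v².
√(D² + v²x²) = √(0.0154² + 0.211² × 17.3²) = 3.650; v² = 0.044521.
t = (3.650 − 0.0154)/0.044521 = 81.6 days (vs. the pure-advection estimate x/v = 82.0 d).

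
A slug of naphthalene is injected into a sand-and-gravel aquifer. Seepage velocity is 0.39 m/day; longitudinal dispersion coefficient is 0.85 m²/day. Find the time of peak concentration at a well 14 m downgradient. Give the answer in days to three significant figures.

For the 1D instantaneous-source solution, setting ∂C/∂t = 0 at fixed x gives v²t² + 2Dt − x² = 0, so t = (√(D² + v²x²) − D)/v².
√(D² + v²x²) = √(0.85² + 0.39² × 14²) = 5.526; v² = 0.1521.
t = (5.526 − 0.85)/0.1521 = 30.7 days (vs. the pure-advection estimate x/v = 35.9 d).

30.7 days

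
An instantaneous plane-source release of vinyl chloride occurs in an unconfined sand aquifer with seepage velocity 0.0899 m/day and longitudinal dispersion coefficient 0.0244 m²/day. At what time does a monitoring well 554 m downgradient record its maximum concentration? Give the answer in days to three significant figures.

6160 days

For the 1D instantaneous-source solution, setting ∂C/∂t = 0 at fixed x gives v²t² + 2Dt − x² = 0, so t = (√(D² + v²x²) − D)/v².
√(D² + v²x²) = √(0.0244² + 0.0899² × 554²) = 49.80; v² = 0.00808201.
t = (49.80 − 0.0244)/0.00808201 = 6160 days (vs. the pure-advection estimate x/v = 6160 d).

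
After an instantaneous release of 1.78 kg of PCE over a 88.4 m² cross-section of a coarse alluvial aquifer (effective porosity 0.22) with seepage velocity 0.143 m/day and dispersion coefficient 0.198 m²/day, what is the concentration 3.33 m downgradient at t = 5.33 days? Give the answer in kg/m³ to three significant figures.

For an instantaneous plane source, C(x,t) = M/(n_e·A·√(4πDt)) · exp(−(x−vt)²/(4Dt)), with n_e·A the pore (flow) area.
Plume center vt = 0.143 × 5.33 = 0.76219 m, so the well at 3.33 m is 2.56781 m downgradient of the peak.
√(4πDt) = 3.642 m, giving peak height M/(n_e·A·√(4πDt)) = 1.78/(0.22 × 88.4 × 3.642) = 0.02513 kg/m³.
(x−vt)²/(4Dt) = (2.56781)²/(4 × 0.198 × 5.33) = 1.562; exp(−1.562) = 0.2097.
C = 0.02513 × 0.2097 = 0.00527 kg/m³.

0.00527 kg/m³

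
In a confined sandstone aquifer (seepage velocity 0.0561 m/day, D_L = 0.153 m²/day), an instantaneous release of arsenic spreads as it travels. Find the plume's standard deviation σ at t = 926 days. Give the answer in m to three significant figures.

Dispersive spreading gives a Gaussian with σ² = 2Dt; advection only shifts the center.
σ = √(2 × 0.153 × 926) = 16.8 m.

16.8 m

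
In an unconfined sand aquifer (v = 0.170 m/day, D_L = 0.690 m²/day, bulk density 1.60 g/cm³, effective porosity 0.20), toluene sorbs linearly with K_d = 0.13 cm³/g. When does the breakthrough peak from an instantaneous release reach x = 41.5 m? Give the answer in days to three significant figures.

452 days

Retardation factor R = 1 + ρ_b·K_d/n = 1 + 1.60 × 0.13/0.20 = 2.040.
Sorption retards both mechanisms: v_R = v/R = 0.08333 m/day, D_R = D/R = 0.3382 m²/day.
Peak time from v_R²t² + 2D_R t − x² = 0: t = (√(D_R² + v_R²x²) − D_R)/v_R².
√(D_R² + v_R²x²) = √(0.3382² + 0.08333² × 41.5²) = 3.475; v_R² = 0.006944.
t = (3.475 − 0.3382)/0.006944 = 452 days.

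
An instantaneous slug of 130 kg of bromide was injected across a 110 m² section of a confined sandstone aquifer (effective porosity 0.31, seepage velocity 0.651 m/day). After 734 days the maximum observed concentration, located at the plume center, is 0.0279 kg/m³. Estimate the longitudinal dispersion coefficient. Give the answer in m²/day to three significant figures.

At the plume center C_max = M/(n_e·A·√(4πDt)), so D = M²/(4πt·(n_e·A·C_max)²).
n_e·A·C_max = 0.31 × 110 × 0.0279 = 0.9514 kg/m.
D = 130²/(4π × 734 × 0.9514²) = 2.02 m²/day.

2.02 m²/day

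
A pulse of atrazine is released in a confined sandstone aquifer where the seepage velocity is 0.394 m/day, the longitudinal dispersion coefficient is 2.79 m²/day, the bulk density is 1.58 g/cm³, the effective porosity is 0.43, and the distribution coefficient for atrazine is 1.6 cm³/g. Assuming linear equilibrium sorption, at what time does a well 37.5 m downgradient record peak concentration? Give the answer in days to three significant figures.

543 days

Retardation factor R = 1 + ρ_b·K_d/n = 1 + 1.58 × 1.6/0.43 = 6.879.
Sorption retards both mechanisms: v_R = v/R = 0.05728 m/day, D_R = D/R = 0.4056 m²/day.
Peak time from v_R²t² + 2D_R t − x² = 0: t = (√(D_R² + v_R²x²) − D_R)/v_R².
√(D_R² + v_R²x²) = √(0.4056² + 0.05728² × 37.5²) = 2.186; v_R² = 0.003281.
t = (2.186 − 0.4056)/0.003281 = 543 days.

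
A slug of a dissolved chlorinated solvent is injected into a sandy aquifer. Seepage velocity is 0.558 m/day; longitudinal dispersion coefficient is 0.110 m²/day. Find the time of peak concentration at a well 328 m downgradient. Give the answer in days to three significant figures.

For the 1D instantaneous-source solution, setting ∂C/∂t = 0 at fixed x gives v²t² + 2Dt − x² = 0, so t = (√(D² + v²x²) − D)/v².
√(D² + v²x²) = √(0.110² + 0.558² × 328²) = 183.0; v² = 0.311364.
t = (183.0 − 0.110)/0.311364 = 587 days (vs. the pure-advection estimate x/v = 588 d).

587 days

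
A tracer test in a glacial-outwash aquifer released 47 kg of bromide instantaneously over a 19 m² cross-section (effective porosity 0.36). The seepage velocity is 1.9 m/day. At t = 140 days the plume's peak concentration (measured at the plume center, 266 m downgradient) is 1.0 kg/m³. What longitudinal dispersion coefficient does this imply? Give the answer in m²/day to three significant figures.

At the plume center C_max = M/(n_e·A·√(4πDt)), so D = M²/(4πt·(n_e·A·C_max)²).
n_e·A·C_max = 0.36 × 19 × 1.0 = 6.840 kg/m.
D = 47²/(4π × 140 × 6.840²) = 0.0268 m²/day.

0.0268 m²/day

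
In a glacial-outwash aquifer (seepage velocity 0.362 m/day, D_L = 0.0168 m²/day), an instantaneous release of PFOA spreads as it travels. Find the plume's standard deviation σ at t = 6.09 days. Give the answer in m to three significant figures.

Dispersive spreading gives a Gaussian with σ² = 2Dt; advection only shifts the center.
σ = √(2 × 0.0168 × 6.09) = 0.452 m.

0.452 m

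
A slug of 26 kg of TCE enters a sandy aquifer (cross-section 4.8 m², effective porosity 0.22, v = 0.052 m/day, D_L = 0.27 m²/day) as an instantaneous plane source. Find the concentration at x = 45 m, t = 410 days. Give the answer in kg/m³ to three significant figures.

For an instantaneous plane source, C(x,t) = M/(n_e·A·√(4πDt)) · exp(−(x−vt)²/(4Dt)), with n_e·A the pore (flow) area.
Plume center vt = 0.052 × 410 = 21.32 m, so the well at 45 m is 23.68 m downgradient of the peak.
√(4πDt) = 37.30 m, giving peak height M/(n_e·A·√(4πDt)) = 26/(0.22 × 4.8 × 37.30) = 0.6601 kg/m³.
(x−vt)²/(4Dt) = (23.68)²/(4 × 0.27 × 410) = 1.266; exp(−1.266) = 0.2820.
C = 0.6601 × 0.2820 = 0.186 kg/m³.

0.186 kg/m³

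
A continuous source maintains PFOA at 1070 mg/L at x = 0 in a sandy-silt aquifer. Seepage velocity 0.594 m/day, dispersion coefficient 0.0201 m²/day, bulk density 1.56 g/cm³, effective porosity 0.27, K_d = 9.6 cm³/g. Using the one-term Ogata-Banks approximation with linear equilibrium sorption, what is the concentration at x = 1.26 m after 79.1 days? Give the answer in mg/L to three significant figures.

38.2 mg/L

Retardation factor R = 1 + ρ_b·K_d/n = 1 + 1.56 × 9.6/0.27 = 56.47.
Sorption retards both mechanisms: v_R = v/R = 0.01052 m/day, D_R = D/R = 0.0003559 m²/day.
v_R·t = 0.01052 × 79.1 = 0.832132 m; 2√(D_R t) = 0.3356 m; argument = (1.26 − 0.832132)/0.3356 = 1.275.
C = C₀ × ½·erfc(1.275) = 1070 × 0.03568 = 38.2 mg/L.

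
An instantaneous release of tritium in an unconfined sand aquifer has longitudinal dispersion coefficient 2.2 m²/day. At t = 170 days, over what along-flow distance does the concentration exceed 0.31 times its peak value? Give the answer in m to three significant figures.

83.7 m

The plume is Gaussian with σ = √(2Dt) = √(2 × 2.2 × 170) = 27.35 m.
C/C_peak = exp(−Δx²/(2σ²)) = 0.31 ⇒ Δx = σ·√(−2 ln 0.31) = 27.35 × 1.530 = 41.85 m.
Width = 2Δx = 83.7 m.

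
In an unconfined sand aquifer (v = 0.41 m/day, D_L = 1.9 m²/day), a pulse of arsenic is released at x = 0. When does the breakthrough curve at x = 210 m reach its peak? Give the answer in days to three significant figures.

501 days

For the 1D instantaneous-source solution, setting ∂C/∂t = 0 at fixed x gives v²t² + 2Dt − x² = 0, so t = (√(D² + v²x²) − D)/v².
√(D² + v²x²) = √(1.9² + 0.41² × 210²) = 86.12; v² = 0.1681.
t = (86.12 − 1.9)/0.1681 = 501 days (vs. the pure-advection estimate x/v = 512 d).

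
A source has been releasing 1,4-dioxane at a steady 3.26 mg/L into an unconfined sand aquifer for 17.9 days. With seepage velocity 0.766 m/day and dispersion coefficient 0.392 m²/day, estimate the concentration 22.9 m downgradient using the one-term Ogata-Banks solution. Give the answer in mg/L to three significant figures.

0.0231 mg/L

For a continuous step input, C/C₀ ≈ ½·erfc((x−vt)/(2√(Dt))).
vt = 0.766 × 17.9 = 13.7114 m and 2√(Dt) = 2√(0.392 × 17.9) = 5.298 m.
Argument (x−vt)/(2√(Dt)) = (22.9 − 13.7114)/5.298 = 1.734; ½·erfc(1.734) = 0.007098.
C = 3.26 × 0.007098 = 0.0231 mg/L.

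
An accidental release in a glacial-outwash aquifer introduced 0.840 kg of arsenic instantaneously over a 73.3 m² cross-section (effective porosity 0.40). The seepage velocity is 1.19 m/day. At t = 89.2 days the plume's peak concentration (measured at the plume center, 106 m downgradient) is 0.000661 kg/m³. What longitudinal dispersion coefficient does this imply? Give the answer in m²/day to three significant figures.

At the plume center C_max = M/(n_e·A·√(4πDt)), so D = M²/(4πt·(n_e·A·C_max)²).
n_e·A·C_max = 0.40 × 73.3 × 0.000661 = 0.01938 kg/m.
D = 0.840²/(4π × 89.2 × 0.01938²) = 1.68 m²/day.

1.68 m²/day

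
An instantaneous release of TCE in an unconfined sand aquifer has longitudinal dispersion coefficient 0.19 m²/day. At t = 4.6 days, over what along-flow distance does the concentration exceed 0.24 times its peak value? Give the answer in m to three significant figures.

The plume is Gaussian with σ = √(2Dt) = √(2 × 0.19 × 4.6) = 1.322 m.
C/C_peak = exp(−Δx²/(2σ²)) = 0.24 ⇒ Δx = σ·√(−2 ln 0.24) = 1.322 × 1.689 = 2.233 m.
Width = 2Δx = 4.47 m.

4.47 m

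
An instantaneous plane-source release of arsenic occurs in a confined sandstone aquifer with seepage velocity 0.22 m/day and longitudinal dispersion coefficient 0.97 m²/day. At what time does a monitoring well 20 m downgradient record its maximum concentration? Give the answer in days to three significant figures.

73.1 days

For the 1D instantaneous-source solution, setting ∂C/∂t = 0 at fixed x gives v²t² + 2Dt − x² = 0, so t = (√(D² + v²x²) − D)/v².
√(D² + v²x²) = √(0.97² + 0.22² × 20²) = 4.506; v² = 0.0484.
t = (4.506 − 0.97)/0.0484 = 73.1 days (vs. the pure-advection estimate x/v = 90.9 d).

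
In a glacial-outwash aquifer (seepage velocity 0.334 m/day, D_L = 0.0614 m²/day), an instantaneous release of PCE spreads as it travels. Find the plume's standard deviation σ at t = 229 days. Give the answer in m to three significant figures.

Dispersive spreading gives a Gaussian with σ² = 2Dt; advection only shifts the center.
σ = √(2 × 0.0614 × 229) = 5.30 m.

5.30 m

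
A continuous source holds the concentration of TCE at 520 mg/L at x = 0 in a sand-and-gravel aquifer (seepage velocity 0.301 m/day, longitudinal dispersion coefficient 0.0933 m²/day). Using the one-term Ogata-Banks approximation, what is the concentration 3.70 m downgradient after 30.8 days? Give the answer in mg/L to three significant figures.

515 mg/L

For a continuous step input, C/C₀ ≈ ½·erfc((x−vt)/(2√(Dt))).
vt = 0.301 × 30.8 = 9.2708 m and 2√(Dt) = 2√(0.0933 × 30.8) = 3.390 m.
Argument (x−vt)/(2√(Dt)) = (3.70 − 9.2708)/3.390 = -1.643; ½·erfc(-1.643) = 0.9899.
C = 520 × 0.9899 = 515 mg/L.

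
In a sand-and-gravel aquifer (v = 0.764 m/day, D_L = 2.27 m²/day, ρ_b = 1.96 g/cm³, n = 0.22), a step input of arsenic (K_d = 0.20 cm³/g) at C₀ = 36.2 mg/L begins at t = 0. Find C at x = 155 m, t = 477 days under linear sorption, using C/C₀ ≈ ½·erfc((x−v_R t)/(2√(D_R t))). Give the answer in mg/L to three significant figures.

Retardation factor R = 1 + ρ_b·K_d/n = 1 + 1.96 × 0.20/0.22 = 2.782.
Sorption retards both mechanisms: v_R = v/R = 0.2746 m/day, D_R = D/R = 0.8160 m²/day.
v_R·t = 0.2746 × 477 = 130.9842 m; 2√(D_R t) = 39.46 m; argument = (155 − 130.9842)/39.46 = 0.6086.
C = C₀ × ½·erfc(0.6086) = 36.2 × 0.1947 = 7.05 mg/L.

7.05 mg/L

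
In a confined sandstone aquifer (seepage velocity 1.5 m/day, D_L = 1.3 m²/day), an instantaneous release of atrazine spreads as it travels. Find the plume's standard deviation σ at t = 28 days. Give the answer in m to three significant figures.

Dispersive spreading gives a Gaussian with σ² = 2Dt; advection only shifts the center.
σ = √(2 × 1.3 × 28) = 8.53 m.

8.53 m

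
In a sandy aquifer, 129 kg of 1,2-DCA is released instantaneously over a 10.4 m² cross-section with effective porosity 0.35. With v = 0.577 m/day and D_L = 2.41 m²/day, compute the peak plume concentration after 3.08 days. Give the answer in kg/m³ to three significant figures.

3.67 kg/m³

The peak of an instantaneous 1D plume sits at x = vt; there the Gaussian factor is 1 and C_max = M/(n_e·A·√(4πDt)), where n_e·A is the pore area the mass is dissolved in.
√(4πDt) = √(4π × 2.41 × 3.08) = 9.658 m, so C_max = 129/(0.35 × 10.4 × 9.658) = 3.67 kg/m³.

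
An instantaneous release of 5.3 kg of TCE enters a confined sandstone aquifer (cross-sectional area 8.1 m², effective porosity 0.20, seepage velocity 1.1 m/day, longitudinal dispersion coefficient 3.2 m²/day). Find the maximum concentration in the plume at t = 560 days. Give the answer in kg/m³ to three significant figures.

The peak of an instantaneous 1D plume sits at x = vt; there the Gaussian factor is 1 and C_max = M/(n_e·A·√(4πDt)), where n_e·A is the pore area the mass is dissolved in.
√(4πDt) = √(4π × 3.2 × 560) = 150.1 m, so C_max = 5.3/(0.20 × 8.1 × 150.1) = 0.0218 kg/m³.

0.0218 kg/m³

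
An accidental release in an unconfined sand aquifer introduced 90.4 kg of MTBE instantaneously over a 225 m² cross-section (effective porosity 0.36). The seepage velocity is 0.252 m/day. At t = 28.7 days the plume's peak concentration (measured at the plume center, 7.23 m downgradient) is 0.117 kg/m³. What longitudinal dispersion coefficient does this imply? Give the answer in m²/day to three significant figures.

At the plume center C_max = M/(n_e·A·√(4πDt)), so D = M²/(4πt·(n_e·A·C_max)²).
n_e·A·C_max = 0.36 × 225 × 0.117 = 9.477 kg/m.
D = 90.4²/(4π × 28.7 × 9.477²) = 0.252 m²/day.

0.252 m²/day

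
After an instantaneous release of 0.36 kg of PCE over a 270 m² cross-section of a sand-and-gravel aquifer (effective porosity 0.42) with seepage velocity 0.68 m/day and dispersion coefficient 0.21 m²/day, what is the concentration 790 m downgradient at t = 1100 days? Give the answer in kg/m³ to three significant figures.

8.73e-06 kg/m³

For an instantaneous plane source, C(x,t) = M/(n_e·A·√(4πDt)) · exp(−(x−vt)²/(4Dt)), with n_e·A the pore (flow) area.
Plume center vt = 0.68 × 1100 = 748 m, so the well at 790 m is 42 m downgradient of the peak.
√(4πDt) = 53.88 m, giving peak height M/(n_e·A·√(4πDt)) = 0.36/(0.42 × 270 × 53.88) = 5.892e-05 kg/m³.
(x−vt)²/(4Dt) = (42)²/(4 × 0.21 × 1100) = 1.909; exp(−1.909) = 0.1482.
C = 5.892e-05 × 0.1482 = 8.73e-06 kg/m³.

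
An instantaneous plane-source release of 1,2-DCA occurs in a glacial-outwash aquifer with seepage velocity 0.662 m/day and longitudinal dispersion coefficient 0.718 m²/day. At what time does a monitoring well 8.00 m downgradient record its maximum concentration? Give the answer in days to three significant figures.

For the 1D instantaneous-source solution, setting ∂C/∂t = 0 at fixed x gives v²t² + 2Dt − x² = 0, so t = (√(D² + v²x²) − D)/v².
√(D² + v²x²) = √(0.718² + 0.662² × 8.00²) = 5.344; v² = 0.438244.
t = (5.344 − 0.718)/0.438244 = 10.6 days (vs. the pure-advection estimate x/v = 12.1 d).

10.6 days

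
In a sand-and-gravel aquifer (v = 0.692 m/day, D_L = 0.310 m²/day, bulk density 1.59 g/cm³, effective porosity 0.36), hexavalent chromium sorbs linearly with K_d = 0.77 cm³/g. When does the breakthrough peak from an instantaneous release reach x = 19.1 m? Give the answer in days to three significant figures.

Retardation factor R = 1 + ρ_b·K_d/n = 1 + 1.59 × 0.77/0.36 = 4.401.
Sorption retards both mechanisms: v_R = v/R = 0.1572 m/day, D_R = D/R = 0.07044 m²/day.
Peak time from v_R²t² + 2D_R t − x² = 0: t = (√(D_R² + v_R²x²) − D_R)/v_R².
√(D_R² + v_R²x²) = √(0.07044² + 0.1572² × 19.1²) = 3.003; v_R² = 0.02471.
t = (3.003 − 0.07044)/0.02471 = 119 days.

119 days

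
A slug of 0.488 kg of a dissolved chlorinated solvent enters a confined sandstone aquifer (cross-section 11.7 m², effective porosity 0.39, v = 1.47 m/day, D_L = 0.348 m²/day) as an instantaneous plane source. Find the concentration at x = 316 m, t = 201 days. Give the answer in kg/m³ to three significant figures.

0.000800 kg/m³

For an instantaneous plane source, C(x,t) = M/(n_e·A·√(4πDt)) · exp(−(x−vt)²/(4Dt)), with n_e·A the pore (flow) area.
Plume center vt = 1.47 × 201 = 295.47 m, so the well at 316 m is 20.53 m downgradient of the peak.
√(4πDt) = 29.65 m, giving peak height M/(n_e·A·√(4πDt)) = 0.488/(0.39 × 11.7 × 29.65) = 0.003607 kg/m³.
(x−vt)²/(4Dt) = (20.53)²/(4 × 0.348 × 201) = 1.506; exp(−1.506) = 0.2218.
C = 0.003607 × 0.2218 = 0.000800 kg/m³.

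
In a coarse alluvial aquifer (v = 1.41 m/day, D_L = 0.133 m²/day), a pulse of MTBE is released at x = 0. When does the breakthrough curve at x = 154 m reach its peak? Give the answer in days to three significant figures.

109 days

For the 1D instantaneous-source solution, setting ∂C/∂t = 0 at fixed x gives v²t² + 2Dt − x² = 0, so t = (√(D² + v²x²) − D)/v².
√(D² + v²x²) = √(0.133² + 1.41² × 154²) = 217.1; v² = 1.9881.
t = (217.1 − 0.133)/1.9881 = 109 days (vs. the pure-advection estimate x/v = 109 d).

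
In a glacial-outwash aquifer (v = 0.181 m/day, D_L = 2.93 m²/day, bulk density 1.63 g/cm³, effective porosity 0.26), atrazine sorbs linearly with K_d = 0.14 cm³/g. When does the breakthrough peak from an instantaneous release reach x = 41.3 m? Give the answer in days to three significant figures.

292 days

Retardation factor R = 1 + ρ_b·K_d/n = 1 + 1.63 × 0.14/0.26 = 1.878.
Sorption retards both mechanisms: v_R = v/R = 0.09638 m/day, D_R = D/R = 1.560 m²/day.
Peak time from v_R²t² + 2D_R t − x² = 0: t = (√(D_R² + v_R²x²) − D_R)/v_R².
√(D_R² + v_R²x²) = √(1.560² + 0.09638² × 41.3²) = 4.275; v_R² = 0.009289.
t = (4.275 − 1.560)/0.009289 = 292 days.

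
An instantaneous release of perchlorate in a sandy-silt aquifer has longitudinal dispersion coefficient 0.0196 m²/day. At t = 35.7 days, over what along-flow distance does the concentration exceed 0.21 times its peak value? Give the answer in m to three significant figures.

4.18 m

The plume is Gaussian with σ = √(2Dt) = √(2 × 0.0196 × 35.7) = 1.183 m.
C/C_peak = exp(−Δx²/(2σ²)) = 0.21 ⇒ Δx = σ·√(−2 ln 0.21) = 1.183 × 1.767 = 2.090 m.
Width = 2Δx = 4.18 m.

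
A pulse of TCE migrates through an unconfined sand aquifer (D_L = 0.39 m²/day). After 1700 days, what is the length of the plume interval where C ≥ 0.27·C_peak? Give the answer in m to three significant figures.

118 m

The plume is Gaussian with σ = √(2Dt) = √(2 × 0.39 × 1700) = 36.41 m.
C/C_peak = exp(−Δx²/(2σ²)) = 0.27 ⇒ Δx = σ·√(−2 ln 0.27) = 36.41 × 1.618 = 58.91 m.
Width = 2Δx = 118 m.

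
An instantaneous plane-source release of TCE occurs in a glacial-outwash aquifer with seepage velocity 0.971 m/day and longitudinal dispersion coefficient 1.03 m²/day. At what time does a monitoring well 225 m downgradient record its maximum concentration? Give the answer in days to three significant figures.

For the 1D instantaneous-source solution, setting ∂C/∂t = 0 at fixed x gives v²t² + 2Dt − x² = 0, so t = (√(D² + v²x²) − D)/v².
√(D² + v²x²) = √(1.03² + 0.971² × 225²) = 218.5; v² = 0.942841.
t = (218.5 − 1.03)/0.942841 = 231 days (vs. the pure-advection estimate x/v = 232 d).

231 days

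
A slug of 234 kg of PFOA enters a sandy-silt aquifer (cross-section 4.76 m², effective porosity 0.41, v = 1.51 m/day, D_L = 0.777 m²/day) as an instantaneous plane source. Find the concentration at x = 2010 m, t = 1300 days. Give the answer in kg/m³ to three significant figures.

0.616 kg/m³

For an instantaneous plane source, C(x,t) = M/(n_e·A·√(4πDt)) · exp(−(x−vt)²/(4Dt)), with n_e·A the pore (flow) area.
Plume center vt = 1.51 × 1300 = 1963 m, so the well at 2010 m is 47 m downgradient of the peak.
√(4πDt) = 112.7 m, giving peak height M/(n_e·A·√(4πDt)) = 234/(0.41 × 4.76 × 112.7) = 1.064 kg/m³.
(x−vt)²/(4Dt) = (47)²/(4 × 0.777 × 1300) = 0.5467; exp(−0.5467) = 0.5789.
C = 1.064 × 0.5789 = 0.616 kg/m³.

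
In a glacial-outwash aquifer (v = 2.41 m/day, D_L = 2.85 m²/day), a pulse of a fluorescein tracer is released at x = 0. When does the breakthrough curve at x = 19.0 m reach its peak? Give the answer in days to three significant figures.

For the 1D instantaneous-source solution, setting ∂C/∂t = 0 at fixed x gives v²t² + 2Dt − x² = 0, so t = (√(D² + v²x²) − D)/v².
√(D² + v²x²) = √(2.85² + 2.41² × 19.0²) = 45.88; v² = 5.8081.
t = (45.88 − 2.85)/5.8081 = 7.41 days (vs. the pure-advection estimate x/v = 7.88 d).

7.41 days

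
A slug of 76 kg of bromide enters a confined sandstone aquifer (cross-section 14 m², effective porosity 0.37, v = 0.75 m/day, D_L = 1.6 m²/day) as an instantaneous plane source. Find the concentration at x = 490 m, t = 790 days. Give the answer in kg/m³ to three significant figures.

For an instantaneous plane source, C(x,t) = M/(n_e·A·√(4πDt)) · exp(−(x−vt)²/(4Dt)), with n_e·A the pore (flow) area.
Plume center vt = 0.75 × 790 = 592.5 m, so the well at 490 m is 102.5 m upgradient of the peak.
√(4πDt) = 126.0 m, giving peak height M/(n_e·A·√(4πDt)) = 76/(0.37 × 14 × 126.0) = 0.1164 kg/m³.
(x−vt)²/(4Dt) = (-102.5)²/(4 × 1.6 × 790) = 2.078; exp(−2.078) = 0.1252.
C = 0.1164 × 0.1252 = 0.0146 kg/m³.

0.0146 kg/m³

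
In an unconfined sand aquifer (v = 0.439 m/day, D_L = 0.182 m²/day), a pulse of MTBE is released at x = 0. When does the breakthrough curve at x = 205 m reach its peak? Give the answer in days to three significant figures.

466 days

For the 1D instantaneous-source solution, setting ∂C/∂t = 0 at fixed x gives v²t² + 2Dt − x² = 0, so t = (√(D² + v²x²) − D)/v².
√(D² + v²x²) = √(0.182² + 0.439² × 205²) = 90.00; v² = 0.192721.
t = (90.00 − 0.182)/0.192721 = 466 days (vs. the pure-advection estimate x/v = 467 d).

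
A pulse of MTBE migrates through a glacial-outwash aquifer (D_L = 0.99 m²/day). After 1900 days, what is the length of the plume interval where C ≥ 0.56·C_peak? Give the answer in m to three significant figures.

132 m

The plume is Gaussian with σ = √(2Dt) = √(2 × 0.99 × 1900) = 61.34 m.
C/C_peak = exp(−Δx²/(2σ²)) = 0.56 ⇒ Δx = σ·√(−2 ln 0.56) = 61.34 × 1.077 = 66.06 m.
Width = 2Δx = 132 m.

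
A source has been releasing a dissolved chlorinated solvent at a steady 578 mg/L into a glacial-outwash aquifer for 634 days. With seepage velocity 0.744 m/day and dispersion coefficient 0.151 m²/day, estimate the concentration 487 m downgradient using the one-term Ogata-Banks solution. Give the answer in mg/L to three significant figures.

77.7 mg/L

For a continuous step input, C/C₀ ≈ ½·erfc((x−vt)/(2√(Dt))).
vt = 0.744 × 634 = 471.696 m and 2√(Dt) = 2√(0.151 × 634) = 19.57 m.
Argument (x−vt)/(2√(Dt)) = (487 − 471.696)/19.57 = 0.7820; ½·erfc(0.7820) = 0.1344.
C = 578 × 0.1344 = 77.7 mg/L.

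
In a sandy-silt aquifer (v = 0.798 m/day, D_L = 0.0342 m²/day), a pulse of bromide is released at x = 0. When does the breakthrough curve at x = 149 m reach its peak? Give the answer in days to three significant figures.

For the 1D instantaneous-source solution, setting ∂C/∂t = 0 at fixed x gives v²t² + 2Dt − x² = 0, so t = (√(D² + v²x²) − D)/v².
√(D² + v²x²) = √(0.0342² + 0.798² × 149²) = 118.9; v² = 0.636804.
t = (118.9 − 0.0342)/0.636804 = 187 days (vs. the pure-advection estimate x/v = 187 d).

187 days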